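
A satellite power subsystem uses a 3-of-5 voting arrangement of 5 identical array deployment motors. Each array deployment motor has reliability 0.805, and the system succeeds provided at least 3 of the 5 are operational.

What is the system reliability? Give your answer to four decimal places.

0.9458

R = Σ_{i=3}^{5} C(5,i) p^i (1−p)^{5−i} with p = 0.805
C(5,3)·0.805^3·0.195^2 = 0.198361
C(5,4)·0.805^4·0.195^1 = 0.409438
C(5,5)·0.805^5·0.195^0 = 0.338049
Sum = 0.9458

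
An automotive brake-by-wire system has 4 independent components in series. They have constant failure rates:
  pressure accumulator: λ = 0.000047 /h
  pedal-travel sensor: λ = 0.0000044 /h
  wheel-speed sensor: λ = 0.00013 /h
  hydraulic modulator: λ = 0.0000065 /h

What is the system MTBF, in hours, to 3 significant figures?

5320

Series of exponential components: λ_sys = Σ λ_i
λ_sys = 0.000047 + 0.0000044 + 0.00013 + 0.0000065 = 1.8790e-04 /h
MTBF = 1 / λ_sys = 5320 h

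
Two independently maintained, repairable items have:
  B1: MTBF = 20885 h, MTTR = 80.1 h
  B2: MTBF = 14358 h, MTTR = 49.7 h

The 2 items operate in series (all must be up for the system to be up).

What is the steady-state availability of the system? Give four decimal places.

A(B1) = MTBF/(MTBF+MTTR) = 20885/(20885+80.1) = 0.996179
A(B2) = MTBF/(MTBF+MTTR) = 14358/(14358+49.7) = 0.996550
Series availability: 0.996179 × 0.996550 = 0.9927

0.9927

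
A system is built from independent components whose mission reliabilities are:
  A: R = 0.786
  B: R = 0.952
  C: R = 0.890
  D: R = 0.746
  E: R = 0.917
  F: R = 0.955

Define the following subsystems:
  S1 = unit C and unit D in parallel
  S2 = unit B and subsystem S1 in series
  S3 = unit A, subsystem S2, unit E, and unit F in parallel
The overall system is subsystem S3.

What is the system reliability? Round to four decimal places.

0.9999

Parallel (C and D): 1 − (1 − 0.890000)(1 − 0.746000) = 0.972060
Series (B and [0.972060]): 0.952000 × 0.972060 = 0.925401
Parallel (A, [0.925401], E, and F): 1 − (1 − 0.786000)(1 − 0.925401)(1 − 0.917000)(1 − 0.955000) = 0.9999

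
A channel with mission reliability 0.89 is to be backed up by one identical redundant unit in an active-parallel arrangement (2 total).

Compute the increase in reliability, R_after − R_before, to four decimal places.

R_before = 0.89
R_after = 1 − (1 − 0.89)^2 = 0.9879
ΔR = 0.9879 − 0.89 = 0.0979

0.0979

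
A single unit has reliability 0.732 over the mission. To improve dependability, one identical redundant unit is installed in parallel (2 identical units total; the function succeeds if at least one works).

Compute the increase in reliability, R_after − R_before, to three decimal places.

R_before = 0.732
R_after = 1 − (1 − 0.732)^2 = 0.928
ΔR = 0.928 − 0.732 = 0.196

0.196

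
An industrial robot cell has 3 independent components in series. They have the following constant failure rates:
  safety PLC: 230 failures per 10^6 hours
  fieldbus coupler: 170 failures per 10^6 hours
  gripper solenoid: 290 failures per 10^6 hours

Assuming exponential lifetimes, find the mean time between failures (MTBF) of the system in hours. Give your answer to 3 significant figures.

1450

Series of exponential components: λ_sys = Σ λ_i
λ_sys = 0.00023 + 0.00017 + 0.00029 = 6.9000e-04 /h
MTBF = 1 / λ_sys = 1450 h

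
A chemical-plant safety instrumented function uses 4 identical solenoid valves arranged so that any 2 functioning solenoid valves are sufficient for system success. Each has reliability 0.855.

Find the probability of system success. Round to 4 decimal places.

R = Σ_{i=2}^{4} C(4,i) p^i (1−p)^{4−i} with p = 0.855
C(4,2)·0.855^2·0.145^2 = 0.092219
C(4,3)·0.855^3·0.145^1 = 0.362515
C(4,4)·0.855^4·0.145^0 = 0.534398
Sum = 0.9891

0.9891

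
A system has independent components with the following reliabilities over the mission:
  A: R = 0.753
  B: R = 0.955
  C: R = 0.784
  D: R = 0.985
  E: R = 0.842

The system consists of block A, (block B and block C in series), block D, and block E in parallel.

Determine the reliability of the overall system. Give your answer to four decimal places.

Series (B and C): 0.955000 × 0.784000 = 0.748720
Parallel (A, [0.748720], D, and E): 1 − (1 − 0.753000)(1 − 0.748720)(1 − 0.985000)(1 − 0.842000) = 0.9999

0.9999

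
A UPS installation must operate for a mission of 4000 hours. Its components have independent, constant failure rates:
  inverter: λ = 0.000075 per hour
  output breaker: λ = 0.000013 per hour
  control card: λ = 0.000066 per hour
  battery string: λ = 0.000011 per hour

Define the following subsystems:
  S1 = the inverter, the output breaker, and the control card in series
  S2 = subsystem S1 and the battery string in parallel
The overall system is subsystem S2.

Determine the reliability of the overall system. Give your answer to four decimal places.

R(inverter) = exp(−0.000075 × 4000) = 0.740818
R(output breaker) = exp(−0.000013 × 4000) = 0.949329
R(control card) = exp(−0.000066 × 4000) = 0.767974
R(battery string) = exp(−0.000011 × 4000) = 0.956954
Series (inverter, output breaker, and control card): 0.740818 × 0.949329 × 0.767974 = 0.540101
Parallel ([0.540101] and battery string): 1 − (1 − 0.540101)(1 − 0.956954) = 0.9802

0.9802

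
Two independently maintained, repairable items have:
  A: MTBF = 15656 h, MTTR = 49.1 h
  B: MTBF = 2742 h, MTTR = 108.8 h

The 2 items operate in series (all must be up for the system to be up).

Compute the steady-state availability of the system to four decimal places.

0.9588

A(A) = MTBF/(MTBF+MTTR) = 15656/(15656+49.1) = 0.996874
A(B) = MTBF/(MTBF+MTTR) = 2742/(2742+108.8) = 0.961835
Series availability: 0.996874 × 0.961835 = 0.9588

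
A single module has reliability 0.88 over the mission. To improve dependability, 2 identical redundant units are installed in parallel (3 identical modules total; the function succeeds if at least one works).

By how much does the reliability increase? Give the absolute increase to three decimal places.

R_before = 0.88
R_after = 1 − (1 − 0.88)^3 = 0.998
ΔR = 0.998 − 0.88 = 0.118

0.118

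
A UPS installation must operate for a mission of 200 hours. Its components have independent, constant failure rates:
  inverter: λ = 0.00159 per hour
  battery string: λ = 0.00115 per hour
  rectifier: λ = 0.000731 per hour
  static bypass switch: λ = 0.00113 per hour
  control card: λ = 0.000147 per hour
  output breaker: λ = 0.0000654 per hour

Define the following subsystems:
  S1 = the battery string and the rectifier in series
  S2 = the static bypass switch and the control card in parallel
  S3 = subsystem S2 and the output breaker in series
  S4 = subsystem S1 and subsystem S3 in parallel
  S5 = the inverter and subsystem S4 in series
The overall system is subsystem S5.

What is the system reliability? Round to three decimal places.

0.723

R(inverter) = exp(−0.00159 × 200) = 0.72760
R(battery string) = exp(−0.00115 × 200) = 0.79453
R(rectifier) = exp(−0.000731 × 200) = 0.86398
R(static bypass switch) = exp(−0.00113 × 200) = 0.79772
R(control card) = exp(−0.000147 × 200) = 0.97103
R(output breaker) = exp(−0.0000654 × 200) = 0.98701
Series (battery string and rectifier): 0.79453 × 0.86398 = 0.68646
Parallel (static bypass switch and control card): 1 − (1 − 0.79772)(1 − 0.97103) = 0.99414
Series ([0.99414] and output breaker): 0.99414 × 0.98701 = 0.98123
Parallel ([0.68646] and [0.98123]): 1 − (1 − 0.68646)(1 − 0.98123) = 0.99411
Series (inverter and [0.99411]): 0.72760 × 0.99411 = 0.723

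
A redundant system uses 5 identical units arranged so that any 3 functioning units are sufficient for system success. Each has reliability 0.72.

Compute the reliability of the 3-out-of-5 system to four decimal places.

R = Σ_{i=3}^{5} C(5,i) p^i (1−p)^{5−i} with p = 0.72
C(5,3)·0.72^3·0.28^2 = 0.292626
C(5,4)·0.72^4·0.28^1 = 0.376234
C(5,5)·0.72^5·0.28^0 = 0.193492
Sum = 0.8624

0.8624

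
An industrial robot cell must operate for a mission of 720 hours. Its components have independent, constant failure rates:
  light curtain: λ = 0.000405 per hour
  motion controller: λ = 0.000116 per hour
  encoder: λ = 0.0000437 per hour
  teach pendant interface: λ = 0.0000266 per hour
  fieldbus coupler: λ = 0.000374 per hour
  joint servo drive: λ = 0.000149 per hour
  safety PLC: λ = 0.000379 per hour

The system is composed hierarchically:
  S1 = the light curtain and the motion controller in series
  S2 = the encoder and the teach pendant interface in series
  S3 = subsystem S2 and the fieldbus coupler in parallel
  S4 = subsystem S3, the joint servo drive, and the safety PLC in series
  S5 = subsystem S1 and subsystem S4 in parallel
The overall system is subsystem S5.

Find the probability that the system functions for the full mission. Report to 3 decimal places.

R(light curtain) = exp(−0.000405 × 720) = 0.74707
R(motion controller) = exp(−0.000116 × 720) = 0.91987
R(encoder) = exp(−0.0000437 × 720) = 0.96903
R(teach pendant interface) = exp(−0.0000266 × 720) = 0.98103
R(fieldbus coupler) = exp(−0.000374 × 720) = 0.76393
R(joint servo drive) = exp(−0.000149 × 720) = 0.89827
R(safety PLC) = exp(−0.000379 × 720) = 0.76118
Series (light curtain and motion controller): 0.74707 × 0.91987 = 0.68721
Series (encoder and teach pendant interface): 0.96903 × 0.98103 = 0.95065
Parallel ([0.95065] and fieldbus coupler): 1 − (1 − 0.95065)(1 − 0.76393) = 0.98835
Series ([0.98835], joint servo drive, and safety PLC): 0.98835 × 0.89827 × 0.76118 = 0.67578
Parallel ([0.68721] and [0.67578]): 1 − (1 − 0.68721)(1 − 0.67578) = 0.899

0.899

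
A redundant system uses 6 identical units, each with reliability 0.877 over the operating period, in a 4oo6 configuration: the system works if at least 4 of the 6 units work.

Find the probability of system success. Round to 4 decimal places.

0.9721

R = Σ_{i=4}^{6} C(6,i) p^i (1−p)^{6−i} with p = 0.877
C(6,4)·0.877^4·0.123^2 = 0.134246
C(6,5)·0.877^5·0.123^1 = 0.382873
C(6,6)·0.877^6·0.123^0 = 0.454986
Sum = 0.9721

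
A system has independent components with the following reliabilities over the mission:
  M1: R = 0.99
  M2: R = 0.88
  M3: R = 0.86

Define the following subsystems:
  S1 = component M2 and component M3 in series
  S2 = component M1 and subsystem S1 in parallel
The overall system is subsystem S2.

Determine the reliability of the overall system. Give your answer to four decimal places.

Series (M2 and M3): 0.880000 × 0.860000 = 0.756800
Parallel (M1 and [0.756800]): 1 − (1 − 0.990000)(1 − 0.756800) = 0.9976

0.9976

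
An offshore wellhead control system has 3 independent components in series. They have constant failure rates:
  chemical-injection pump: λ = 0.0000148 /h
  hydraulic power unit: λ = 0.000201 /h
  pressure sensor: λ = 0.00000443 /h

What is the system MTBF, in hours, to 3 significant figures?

4540

Series of exponential components: λ_sys = Σ λ_i
λ_sys = 0.0000148 + 0.000201 + 0.00000443 = 2.2023e-04 /h
MTBF = 1 / λ_sys = 4540 h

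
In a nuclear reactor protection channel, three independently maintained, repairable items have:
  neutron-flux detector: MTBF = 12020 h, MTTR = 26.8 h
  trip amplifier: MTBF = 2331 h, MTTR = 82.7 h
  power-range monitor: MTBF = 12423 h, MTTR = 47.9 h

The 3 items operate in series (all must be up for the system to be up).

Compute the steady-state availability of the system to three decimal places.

A(neutron-flux detector) = MTBF/(MTBF+MTTR) = 12020/(12020+26.8) = 0.997775
A(trip amplifier) = MTBF/(MTBF+MTTR) = 2331/(2331+82.7) = 0.965737
A(power-range monitor) = MTBF/(MTBF+MTTR) = 12423/(12423+47.9) = 0.996159
Series availability: 0.997775 × 0.965737 × 0.996159 = 0.960

0.960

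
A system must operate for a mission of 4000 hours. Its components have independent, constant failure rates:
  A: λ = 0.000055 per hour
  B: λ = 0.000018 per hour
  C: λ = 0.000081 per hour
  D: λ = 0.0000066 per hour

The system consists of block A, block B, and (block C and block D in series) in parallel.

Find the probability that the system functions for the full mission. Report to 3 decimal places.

0.996

R(A) = exp(−0.000055 × 4000) = 0.80252
R(B) = exp(−0.000018 × 4000) = 0.93053
R(C) = exp(−0.000081 × 4000) = 0.72325
R(D) = exp(−0.0000066 × 4000) = 0.97395
Series (C and D): 0.72325 × 0.97395 = 0.70441
Parallel (A, B, and [0.70441]): 1 − (1 − 0.80252)(1 − 0.93053)(1 − 0.70441) = 0.996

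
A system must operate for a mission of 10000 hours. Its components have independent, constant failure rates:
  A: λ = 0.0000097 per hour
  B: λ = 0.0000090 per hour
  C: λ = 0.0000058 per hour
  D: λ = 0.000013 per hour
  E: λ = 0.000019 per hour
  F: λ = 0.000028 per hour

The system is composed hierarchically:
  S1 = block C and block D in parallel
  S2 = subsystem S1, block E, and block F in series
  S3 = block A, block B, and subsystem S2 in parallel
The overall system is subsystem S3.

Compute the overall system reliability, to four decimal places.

0.9970

R(A) = exp(−0.0000097 × 10000) = 0.907556
R(B) = exp(−0.0000090 × 10000) = 0.913931
R(C) = exp(−0.0000058 × 10000) = 0.943650
R(D) = exp(−0.000013 × 10000) = 0.878095
R(E) = exp(−0.000019 × 10000) = 0.826959
R(F) = exp(−0.000028 × 10000) = 0.755784
Parallel (C and D): 1 − (1 − 0.943650)(1 − 0.878095) = 0.993131
Series ([0.993131], E, and F): 0.993131 × 0.826959 × 0.755784 = 0.620709
Parallel (A, B, and [0.620709]): 1 − (1 − 0.907556)(1 − 0.913931)(1 − 0.620709) = 0.9970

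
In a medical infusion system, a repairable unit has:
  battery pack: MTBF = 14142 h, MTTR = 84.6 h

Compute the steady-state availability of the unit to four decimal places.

0.9941

A(battery pack) = MTBF/(MTBF+MTTR) = 14142/(14142+84.6) = 0.9941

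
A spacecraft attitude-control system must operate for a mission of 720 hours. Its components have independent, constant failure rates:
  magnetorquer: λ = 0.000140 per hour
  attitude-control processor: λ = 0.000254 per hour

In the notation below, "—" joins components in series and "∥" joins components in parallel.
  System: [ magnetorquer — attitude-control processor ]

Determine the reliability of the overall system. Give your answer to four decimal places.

R(magnetorquer) = exp(−0.000140 × 720) = 0.904114
R(attitude-control processor) = exp(−0.000254 × 720) = 0.832868
Series (magnetorquer and attitude-control processor): 0.904114 × 0.832868 = 0.7530

0.7530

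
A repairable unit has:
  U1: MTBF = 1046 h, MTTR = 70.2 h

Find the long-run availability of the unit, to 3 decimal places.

A(U1) = MTBF/(MTBF+MTTR) = 1046/(1046+70.2) = 0.937

0.937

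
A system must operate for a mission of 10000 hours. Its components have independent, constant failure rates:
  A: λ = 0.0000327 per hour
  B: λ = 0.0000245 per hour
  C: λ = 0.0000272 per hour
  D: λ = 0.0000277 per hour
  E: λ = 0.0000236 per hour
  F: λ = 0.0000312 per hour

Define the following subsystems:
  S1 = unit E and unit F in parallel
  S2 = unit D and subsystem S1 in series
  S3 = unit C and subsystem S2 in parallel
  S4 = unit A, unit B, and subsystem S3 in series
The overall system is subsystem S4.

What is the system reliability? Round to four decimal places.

R(A) = exp(−0.0000327 × 10000) = 0.721084
R(B) = exp(−0.0000245 × 10000) = 0.782705
R(C) = exp(−0.0000272 × 10000) = 0.761854
R(D) = exp(−0.0000277 × 10000) = 0.758054
R(E) = exp(−0.0000236 × 10000) = 0.789781
R(F) = exp(−0.0000312 × 10000) = 0.731982
Parallel (E and F): 1 − (1 − 0.789781)(1 − 0.731982) = 0.943658
Series (D and [0.943658]): 0.758054 × 0.943658 = 0.715344
Parallel (C and [0.715344]): 1 − (1 − 0.761854)(1 − 0.715344) = 0.932210
Series (A, B, and [0.932210]): 0.721084 × 0.782705 × 0.932210 = 0.5261

0.5261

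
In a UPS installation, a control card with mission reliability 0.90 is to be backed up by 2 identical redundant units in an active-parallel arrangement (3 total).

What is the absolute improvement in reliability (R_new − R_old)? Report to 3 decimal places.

R_before = 0.90
R_after = 1 − (1 − 0.90)^3 = 0.999
ΔR = 0.999 − 0.90 = 0.099

0.099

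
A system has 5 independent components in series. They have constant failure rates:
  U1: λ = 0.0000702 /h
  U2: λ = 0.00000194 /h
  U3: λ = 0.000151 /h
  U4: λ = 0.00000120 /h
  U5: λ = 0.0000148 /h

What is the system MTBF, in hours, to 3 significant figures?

Series of exponential components: λ_sys = Σ λ_i
λ_sys = 0.0000702 + 0.00000194 + 0.000151 + 0.00000120 + 0.0000148 = 2.3914e-04 /h
MTBF = 1 / λ_sys = 4180 h

4180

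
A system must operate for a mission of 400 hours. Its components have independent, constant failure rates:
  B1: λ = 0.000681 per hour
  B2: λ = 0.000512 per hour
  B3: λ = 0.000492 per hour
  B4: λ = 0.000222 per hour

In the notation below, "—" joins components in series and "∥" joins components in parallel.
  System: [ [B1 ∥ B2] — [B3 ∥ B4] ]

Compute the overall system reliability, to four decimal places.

R(B1) = exp(−0.000681 × 400) = 0.761550
R(B2) = exp(−0.000512 × 400) = 0.814810
R(B3) = exp(−0.000492 × 400) = 0.821355
R(B4) = exp(−0.000222 × 400) = 0.915029
Parallel (B1 and B2): 1 − (1 − 0.761550)(1 − 0.814810) = 0.955841
Parallel (B3 and B4): 1 − (1 − 0.821355)(1 − 0.915029) = 0.984820
Series ([0.955841] and [0.984820]): 0.955841 × 0.984820 = 0.9413

0.9413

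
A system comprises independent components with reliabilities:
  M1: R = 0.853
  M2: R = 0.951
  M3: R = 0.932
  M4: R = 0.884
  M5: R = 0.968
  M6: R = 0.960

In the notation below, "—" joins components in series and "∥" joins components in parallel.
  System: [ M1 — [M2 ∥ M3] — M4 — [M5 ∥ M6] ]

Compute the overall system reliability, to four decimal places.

Parallel (M2 and M3): 1 − (1 − 0.951000)(1 − 0.932000) = 0.996668
Parallel (M5 and M6): 1 − (1 − 0.968000)(1 − 0.960000) = 0.998720
Series (M1, [0.996668], M4, and [0.998720]): 0.853000 × 0.996668 × 0.884000 × 0.998720 = 0.7506

0.7506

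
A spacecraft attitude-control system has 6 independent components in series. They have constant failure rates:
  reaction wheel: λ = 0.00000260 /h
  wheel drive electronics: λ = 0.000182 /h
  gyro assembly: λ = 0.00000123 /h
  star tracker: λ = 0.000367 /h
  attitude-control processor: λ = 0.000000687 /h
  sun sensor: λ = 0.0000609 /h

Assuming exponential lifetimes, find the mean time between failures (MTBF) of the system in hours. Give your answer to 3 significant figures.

Series of exponential components: λ_sys = Σ λ_i
λ_sys = 0.00000260 + 0.000182 + 0.00000123 + 0.000367 + 0.000000687 + 0.0000609 = 6.1442e-04 /h
MTBF = 1 / λ_sys = 1630 h

1630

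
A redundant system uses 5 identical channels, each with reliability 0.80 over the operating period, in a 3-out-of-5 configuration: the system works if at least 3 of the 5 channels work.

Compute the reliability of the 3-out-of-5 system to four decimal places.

R = Σ_{i=3}^{5} C(5,i) p^i (1−p)^{5−i} with p = 0.80
C(5,3)·0.80^3·0.20^2 = 0.204800
C(5,4)·0.80^4·0.20^1 = 0.409600
C(5,5)·0.80^5·0.20^0 = 0.327680
Sum = 0.9421

0.9421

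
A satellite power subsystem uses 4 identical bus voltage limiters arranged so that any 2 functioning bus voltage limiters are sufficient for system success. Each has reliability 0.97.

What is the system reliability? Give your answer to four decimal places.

0.9999

R = Σ_{i=2}^{4} C(4,i) p^i (1−p)^{4−i} with p = 0.97
C(4,2)·0.97^2·0.03^2 = 0.005081
C(4,3)·0.97^3·0.03^1 = 0.109521
C(4,4)·0.97^4·0.03^0 = 0.885293
Sum = 0.9999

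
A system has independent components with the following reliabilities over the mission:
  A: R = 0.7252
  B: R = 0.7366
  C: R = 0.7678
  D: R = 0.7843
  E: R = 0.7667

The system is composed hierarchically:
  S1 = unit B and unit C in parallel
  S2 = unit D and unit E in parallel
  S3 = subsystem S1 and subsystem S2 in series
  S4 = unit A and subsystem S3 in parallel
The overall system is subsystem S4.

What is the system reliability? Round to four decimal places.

Parallel (B and C): 1 − (1 − 0.736600)(1 − 0.767800) = 0.938839
Parallel (D and E): 1 − (1 − 0.784300)(1 − 0.766700) = 0.949677
Series ([0.938839] and [0.949677]): 0.938839 × 0.949677 = 0.891594
Parallel (A and [0.891594]): 1 − (1 − 0.725200)(1 − 0.891594) = 0.9702

0.9702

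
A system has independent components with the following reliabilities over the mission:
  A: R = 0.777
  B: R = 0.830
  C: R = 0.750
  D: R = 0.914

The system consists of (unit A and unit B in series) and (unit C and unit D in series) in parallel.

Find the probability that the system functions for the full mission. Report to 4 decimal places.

Series (A and B): 0.777000 × 0.830000 = 0.644910
Series (C and D): 0.750000 × 0.914000 = 0.685500
Parallel ([0.644910] and [0.685500]): 1 − (1 − 0.644910)(1 − 0.685500) = 0.8883

0.8883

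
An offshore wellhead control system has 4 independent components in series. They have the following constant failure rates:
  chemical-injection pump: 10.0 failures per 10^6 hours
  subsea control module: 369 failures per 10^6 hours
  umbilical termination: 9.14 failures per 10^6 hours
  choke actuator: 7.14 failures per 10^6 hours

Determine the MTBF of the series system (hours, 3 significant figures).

Series of exponential components: λ_sys = Σ λ_i
λ_sys = 0.0000100 + 0.000369 + 0.00000914 + 0.00000714 = 3.9528e-04 /h
MTBF = 1 / λ_sys = 2530 h

2530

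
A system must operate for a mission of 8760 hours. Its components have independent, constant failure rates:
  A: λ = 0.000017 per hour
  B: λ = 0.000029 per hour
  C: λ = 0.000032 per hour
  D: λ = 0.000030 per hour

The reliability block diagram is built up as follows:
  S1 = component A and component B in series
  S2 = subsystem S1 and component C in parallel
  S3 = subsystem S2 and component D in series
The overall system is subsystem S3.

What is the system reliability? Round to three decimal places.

0.707

R(A) = exp(−0.000017 × 8760) = 0.86164
R(B) = exp(−0.000029 × 8760) = 0.77566
R(C) = exp(−0.000032 × 8760) = 0.75554
R(D) = exp(−0.000030 × 8760) = 0.76890
Series (A and B): 0.86164 × 0.77566 = 0.66834
Parallel ([0.66834] and C): 1 − (1 − 0.66834)(1 − 0.75554) = 0.91892
Series ([0.91892] and D): 0.91892 × 0.76890 = 0.707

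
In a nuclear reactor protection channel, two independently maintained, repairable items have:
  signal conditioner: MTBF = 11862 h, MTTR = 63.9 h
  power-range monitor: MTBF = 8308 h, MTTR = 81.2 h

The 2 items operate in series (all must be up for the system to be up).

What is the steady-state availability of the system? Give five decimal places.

0.98501

A(signal conditioner) = MTBF/(MTBF+MTTR) = 11862/(11862+63.9) = 0.994642
A(power-range monitor) = MTBF/(MTBF+MTTR) = 8308/(8308+81.2) = 0.990321
Series availability: 0.994642 × 0.990321 = 0.98501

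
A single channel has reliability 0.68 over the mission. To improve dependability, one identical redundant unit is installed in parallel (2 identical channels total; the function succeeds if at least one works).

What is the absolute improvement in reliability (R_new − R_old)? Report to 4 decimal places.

0.2176

R_before = 0.68
R_after = 1 − (1 − 0.68)^2 = 0.8976
ΔR = 0.8976 − 0.68 = 0.2176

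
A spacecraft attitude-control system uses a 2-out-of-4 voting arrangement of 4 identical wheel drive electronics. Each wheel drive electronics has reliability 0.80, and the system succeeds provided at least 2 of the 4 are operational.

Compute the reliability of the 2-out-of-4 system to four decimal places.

R = Σ_{i=2}^{4} C(4,i) p^i (1−p)^{4−i} with p = 0.80
C(4,2)·0.80^2·0.20^2 = 0.153600
C(4,3)·0.80^3·0.20^1 = 0.409600
C(4,4)·0.80^4·0.20^0 = 0.409600
Sum = 0.9728

0.9728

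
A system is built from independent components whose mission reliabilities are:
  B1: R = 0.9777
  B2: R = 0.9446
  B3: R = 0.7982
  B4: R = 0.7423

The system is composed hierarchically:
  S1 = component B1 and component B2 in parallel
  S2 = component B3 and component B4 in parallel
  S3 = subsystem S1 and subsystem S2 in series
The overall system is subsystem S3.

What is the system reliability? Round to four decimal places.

0.9468

Parallel (B1 and B2): 1 − (1 − 0.977700)(1 − 0.944600) = 0.998765
Parallel (B3 and B4): 1 − (1 − 0.798200)(1 − 0.742300) = 0.947996
Series ([0.998765] and [0.947996]): 0.998765 × 0.947996 = 0.9468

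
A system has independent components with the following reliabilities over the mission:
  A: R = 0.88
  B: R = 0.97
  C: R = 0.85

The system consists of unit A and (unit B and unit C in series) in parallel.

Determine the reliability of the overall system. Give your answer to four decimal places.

Series (B and C): 0.970000 × 0.850000 = 0.824500
Parallel (A and [0.824500]): 1 − (1 − 0.880000)(1 − 0.824500) = 0.9789

0.9789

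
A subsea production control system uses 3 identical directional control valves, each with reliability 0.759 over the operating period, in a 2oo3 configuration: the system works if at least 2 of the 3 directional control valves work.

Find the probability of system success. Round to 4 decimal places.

R = Σ_{i=2}^{3} C(3,i) p^i (1−p)^{3−i} with p = 0.759
C(3,2)·0.759^2·0.241^1 = 0.416507
C(3,3)·0.759^3·0.241^0 = 0.437245
Sum = 0.8538

0.8538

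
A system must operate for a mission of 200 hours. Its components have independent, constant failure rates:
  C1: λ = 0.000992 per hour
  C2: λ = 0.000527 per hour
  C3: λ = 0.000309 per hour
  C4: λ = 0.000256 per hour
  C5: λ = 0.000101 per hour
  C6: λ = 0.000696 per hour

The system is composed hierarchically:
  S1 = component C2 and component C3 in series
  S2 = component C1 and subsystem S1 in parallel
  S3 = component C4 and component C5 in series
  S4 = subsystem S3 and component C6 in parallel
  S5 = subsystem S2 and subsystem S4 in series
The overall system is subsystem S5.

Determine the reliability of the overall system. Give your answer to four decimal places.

R(C1) = exp(−0.000992 × 200) = 0.820042
R(C2) = exp(−0.000527 × 200) = 0.899964
R(C3) = exp(−0.000309 × 200) = 0.940071
R(C4) = exp(−0.000256 × 200) = 0.950089
R(C5) = exp(−0.000101 × 200) = 0.980003
R(C6) = exp(−0.000696 × 200) = 0.870054
Series (C2 and C3): 0.899964 × 0.940071 = 0.846030
Parallel (C1 and [0.846030]): 1 − (1 − 0.820042)(1 − 0.846030) = 0.972292
Series (C4 and C5): 0.950089 × 0.980003 = 0.931090
Parallel ([0.931090] and C6): 1 − (1 − 0.931090)(1 − 0.870054) = 0.991045
Series ([0.972292] and [0.991045]): 0.972292 × 0.991045 = 0.9636

0.9636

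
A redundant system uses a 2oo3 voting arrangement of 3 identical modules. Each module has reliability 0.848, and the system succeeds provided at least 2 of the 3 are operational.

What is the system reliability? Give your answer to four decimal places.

R = Σ_{i=2}^{3} C(3,i) p^i (1−p)^{3−i} with p = 0.848
C(3,2)·0.848^2·0.152^1 = 0.327911
C(3,3)·0.848^3·0.152^0 = 0.609800
Sum = 0.9377

0.9377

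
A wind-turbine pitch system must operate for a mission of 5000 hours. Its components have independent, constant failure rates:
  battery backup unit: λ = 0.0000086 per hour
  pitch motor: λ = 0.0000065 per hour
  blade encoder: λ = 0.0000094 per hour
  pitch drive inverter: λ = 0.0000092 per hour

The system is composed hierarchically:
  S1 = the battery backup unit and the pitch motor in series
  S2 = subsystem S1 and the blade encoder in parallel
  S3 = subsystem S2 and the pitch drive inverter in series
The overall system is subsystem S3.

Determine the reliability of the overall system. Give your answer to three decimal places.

R(battery backup unit) = exp(−0.0000086 × 5000) = 0.95791
R(pitch motor) = exp(−0.0000065 × 5000) = 0.96802
R(blade encoder) = exp(−0.0000094 × 5000) = 0.95409
R(pitch drive inverter) = exp(−0.0000092 × 5000) = 0.95504
Series (battery backup unit and pitch motor): 0.95791 × 0.96802 = 0.92728
Parallel ([0.92728] and blade encoder): 1 − (1 − 0.92728)(1 − 0.95409) = 0.99666
Series ([0.99666] and pitch drive inverter): 0.99666 × 0.95504 = 0.952

0.952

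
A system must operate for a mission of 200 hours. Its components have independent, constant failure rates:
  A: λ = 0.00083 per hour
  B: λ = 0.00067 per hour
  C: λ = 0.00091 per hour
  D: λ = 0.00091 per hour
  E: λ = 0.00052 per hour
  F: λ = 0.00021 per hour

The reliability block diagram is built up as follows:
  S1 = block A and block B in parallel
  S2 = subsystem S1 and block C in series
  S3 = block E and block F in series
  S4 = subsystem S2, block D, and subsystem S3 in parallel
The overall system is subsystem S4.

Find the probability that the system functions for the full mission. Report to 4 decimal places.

R(A) = exp(−0.00083 × 200) = 0.847046
R(B) = exp(−0.00067 × 200) = 0.874590
R(C) = exp(−0.00091 × 200) = 0.833601
R(D) = exp(−0.00091 × 200) = 0.833601
R(E) = exp(−0.00052 × 200) = 0.901225
R(F) = exp(−0.00021 × 200) = 0.958870
Parallel (A and B): 1 − (1 − 0.847046)(1 − 0.874590) = 0.980818
Series ([0.980818] and C): 0.980818 × 0.833601 = 0.817611
Series (E and F): 0.901225 × 0.958870 = 0.864158
Parallel ([0.817611], D, and [0.864158]): 1 − (1 − 0.817611)(1 − 0.833601)(1 − 0.864158) = 0.9959

0.9959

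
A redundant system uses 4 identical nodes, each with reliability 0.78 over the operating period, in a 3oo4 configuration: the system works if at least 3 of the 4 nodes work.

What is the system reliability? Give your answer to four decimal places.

0.7878

R = Σ_{i=3}^{4} C(4,i) p^i (1−p)^{4−i} with p = 0.78
C(4,3)·0.78^3·0.22^1 = 0.417606
C(4,4)·0.78^4·0.22^0 = 0.370151
Sum = 0.7878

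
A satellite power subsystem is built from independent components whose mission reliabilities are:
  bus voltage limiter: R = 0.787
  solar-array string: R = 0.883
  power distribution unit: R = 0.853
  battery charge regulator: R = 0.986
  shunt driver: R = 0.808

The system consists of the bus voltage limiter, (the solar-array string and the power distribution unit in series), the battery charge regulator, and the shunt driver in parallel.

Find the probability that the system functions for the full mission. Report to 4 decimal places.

Series (solar-array string and power distribution unit): 0.883000 × 0.853000 = 0.753199
Parallel (bus voltage limiter, [0.753199], battery charge regulator, and shunt driver): 1 − (1 − 0.787000)(1 − 0.753199)(1 − 0.986000)(1 − 0.808000) = 0.9999

0.9999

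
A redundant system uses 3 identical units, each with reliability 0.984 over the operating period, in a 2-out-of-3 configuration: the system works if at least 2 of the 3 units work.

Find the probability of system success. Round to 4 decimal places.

0.9992

R = Σ_{i=2}^{3} C(3,i) p^i (1−p)^{3−i} with p = 0.984
C(3,2)·0.984^2·0.016^1 = 0.046476
C(3,3)·0.984^3·0.016^0 = 0.952764
Sum = 0.9992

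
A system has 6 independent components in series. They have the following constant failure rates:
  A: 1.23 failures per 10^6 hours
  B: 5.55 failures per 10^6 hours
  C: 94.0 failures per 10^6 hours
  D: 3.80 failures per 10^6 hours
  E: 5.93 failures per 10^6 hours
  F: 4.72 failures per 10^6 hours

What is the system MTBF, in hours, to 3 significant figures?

Series of exponential components: λ_sys = Σ λ_i
λ_sys = 0.00000123 + 0.00000555 + 0.0000940 + 0.00000380 + 0.00000593 + 0.00000472 = 1.1523e-04 /h
MTBF = 1 / λ_sys = 8680 h

8680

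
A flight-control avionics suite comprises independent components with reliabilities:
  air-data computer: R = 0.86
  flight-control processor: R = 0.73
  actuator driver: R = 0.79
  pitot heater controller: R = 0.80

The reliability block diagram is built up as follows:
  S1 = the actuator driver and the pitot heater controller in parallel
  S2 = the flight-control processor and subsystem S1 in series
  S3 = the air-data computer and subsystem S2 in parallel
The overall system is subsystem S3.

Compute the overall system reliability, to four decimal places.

0.9579

Parallel (actuator driver and pitot heater controller): 1 − (1 − 0.790000)(1 − 0.800000) = 0.958000
Series (flight-control processor and [0.958000]): 0.730000 × 0.958000 = 0.699340
Parallel (air-data computer and [0.699340]): 1 − (1 − 0.860000)(1 − 0.699340) = 0.9579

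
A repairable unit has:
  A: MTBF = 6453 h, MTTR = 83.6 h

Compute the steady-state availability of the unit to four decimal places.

A(A) = MTBF/(MTBF+MTTR) = 6453/(6453+83.6) = 0.9872

0.9872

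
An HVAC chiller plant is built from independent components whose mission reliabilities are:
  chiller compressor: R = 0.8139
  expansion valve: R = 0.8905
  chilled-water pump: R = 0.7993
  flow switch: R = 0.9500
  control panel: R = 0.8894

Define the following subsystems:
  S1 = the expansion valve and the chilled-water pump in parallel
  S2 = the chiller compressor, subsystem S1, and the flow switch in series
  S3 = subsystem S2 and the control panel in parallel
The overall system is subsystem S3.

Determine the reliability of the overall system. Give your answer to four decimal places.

Parallel (expansion valve and chilled-water pump): 1 − (1 − 0.890500)(1 − 0.799300) = 0.978023
Series (chiller compressor, [0.978023], and flow switch): 0.813900 × 0.978023 × 0.950000 = 0.756212
Parallel ([0.756212] and control panel): 1 − (1 − 0.756212)(1 − 0.889400) = 0.9730

0.9730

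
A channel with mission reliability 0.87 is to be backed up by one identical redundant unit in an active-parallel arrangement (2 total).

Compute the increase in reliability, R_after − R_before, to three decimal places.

0.113

R_before = 0.87
R_after = 1 − (1 − 0.87)^2 = 0.983
ΔR = 0.983 − 0.87 = 0.113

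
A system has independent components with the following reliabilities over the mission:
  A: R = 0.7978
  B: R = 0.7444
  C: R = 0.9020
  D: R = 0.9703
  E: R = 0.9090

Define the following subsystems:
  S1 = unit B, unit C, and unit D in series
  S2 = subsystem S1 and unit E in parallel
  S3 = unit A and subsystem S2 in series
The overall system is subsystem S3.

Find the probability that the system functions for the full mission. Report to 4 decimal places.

Series (B, C, and D): 0.744400 × 0.902000 × 0.970300 = 0.651507
Parallel ([0.651507] and E): 1 − (1 − 0.651507)(1 − 0.909000) = 0.968287
Series (A and [0.968287]): 0.797800 × 0.968287 = 0.7725

0.7725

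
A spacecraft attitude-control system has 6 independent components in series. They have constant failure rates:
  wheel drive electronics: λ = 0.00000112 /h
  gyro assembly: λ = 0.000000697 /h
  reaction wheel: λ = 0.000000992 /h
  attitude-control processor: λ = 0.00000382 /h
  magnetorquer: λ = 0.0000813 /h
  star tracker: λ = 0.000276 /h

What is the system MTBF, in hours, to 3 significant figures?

Series of exponential components: λ_sys = Σ λ_i
λ_sys = 0.00000112 + 0.000000697 + 0.000000992 + 0.00000382 + 0.0000813 + 0.000276 = 3.6393e-04 /h
MTBF = 1 / λ_sys = 2750 h

2750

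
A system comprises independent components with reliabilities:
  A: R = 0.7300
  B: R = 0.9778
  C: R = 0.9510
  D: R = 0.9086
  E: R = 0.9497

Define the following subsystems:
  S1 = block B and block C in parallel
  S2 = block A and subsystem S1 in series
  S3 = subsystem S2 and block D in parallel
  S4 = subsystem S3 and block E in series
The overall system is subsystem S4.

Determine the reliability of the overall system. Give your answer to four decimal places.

Parallel (B and C): 1 − (1 − 0.977800)(1 − 0.951000) = 0.998912
Series (A and [0.998912]): 0.730000 × 0.998912 = 0.729206
Parallel ([0.729206] and D): 1 − (1 − 0.729206)(1 − 0.908600) = 0.975249
Series ([0.975249] and E): 0.975249 × 0.949700 = 0.9262

0.9262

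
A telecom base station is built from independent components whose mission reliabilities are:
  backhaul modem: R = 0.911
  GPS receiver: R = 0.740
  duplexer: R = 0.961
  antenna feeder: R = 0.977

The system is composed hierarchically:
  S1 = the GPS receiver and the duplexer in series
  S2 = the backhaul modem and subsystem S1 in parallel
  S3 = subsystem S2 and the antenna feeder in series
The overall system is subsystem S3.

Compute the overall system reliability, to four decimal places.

Series (GPS receiver and duplexer): 0.740000 × 0.961000 = 0.711140
Parallel (backhaul modem and [0.711140]): 1 − (1 − 0.911000)(1 − 0.711140) = 0.974291
Series ([0.974291] and antenna feeder): 0.974291 × 0.977000 = 0.9519

0.9519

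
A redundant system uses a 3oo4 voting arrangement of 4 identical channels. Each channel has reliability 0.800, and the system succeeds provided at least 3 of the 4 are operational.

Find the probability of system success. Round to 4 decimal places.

R = Σ_{i=3}^{4} C(4,i) p^i (1−p)^{4−i} with p = 0.800
C(4,3)·0.800^3·0.200^1 = 0.409600
C(4,4)·0.800^4·0.200^0 = 0.409600
Sum = 0.8192

0.8192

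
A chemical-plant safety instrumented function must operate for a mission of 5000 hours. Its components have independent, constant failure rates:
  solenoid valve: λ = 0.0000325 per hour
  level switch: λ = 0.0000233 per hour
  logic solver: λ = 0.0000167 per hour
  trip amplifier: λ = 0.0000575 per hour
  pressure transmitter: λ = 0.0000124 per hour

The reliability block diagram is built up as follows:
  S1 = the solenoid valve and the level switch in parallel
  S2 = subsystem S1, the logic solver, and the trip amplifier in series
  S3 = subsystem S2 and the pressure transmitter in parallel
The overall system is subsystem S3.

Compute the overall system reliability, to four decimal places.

R(solenoid valve) = exp(−0.0000325 × 5000) = 0.850016
R(level switch) = exp(−0.0000233 × 5000) = 0.890030
R(logic solver) = exp(−0.0000167 × 5000) = 0.919891
R(trip amplifier) = exp(−0.0000575 × 5000) = 0.750137
R(pressure transmitter) = exp(−0.0000124 × 5000) = 0.939883
Parallel (solenoid valve and level switch): 1 − (1 − 0.850016)(1 − 0.890030) = 0.983506
Series ([0.983506], logic solver, and trip amplifier): 0.983506 × 0.919891 × 0.750137 = 0.678663
Parallel ([0.678663] and pressure transmitter): 1 − (1 − 0.678663)(1 − 0.939883) = 0.9807

0.9807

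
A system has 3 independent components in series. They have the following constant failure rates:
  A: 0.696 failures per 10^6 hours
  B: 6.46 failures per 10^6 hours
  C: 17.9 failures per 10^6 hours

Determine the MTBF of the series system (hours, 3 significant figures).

Series of exponential components: λ_sys = Σ λ_i
λ_sys = 0.000000696 + 0.00000646 + 0.0000179 = 2.5056e-05 /h
MTBF = 1 / λ_sys = 39900 h

39900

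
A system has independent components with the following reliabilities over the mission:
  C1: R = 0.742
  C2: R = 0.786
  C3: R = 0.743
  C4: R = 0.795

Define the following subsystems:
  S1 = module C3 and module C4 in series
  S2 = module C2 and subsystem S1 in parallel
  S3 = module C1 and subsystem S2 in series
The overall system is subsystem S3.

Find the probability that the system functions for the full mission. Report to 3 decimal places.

Series (C3 and C4): 0.74300 × 0.79500 = 0.59069
Parallel (C2 and [0.59069]): 1 − (1 − 0.78600)(1 − 0.59069) = 0.91241
Series (C1 and [0.91241]): 0.74200 × 0.91241 = 0.677

0.677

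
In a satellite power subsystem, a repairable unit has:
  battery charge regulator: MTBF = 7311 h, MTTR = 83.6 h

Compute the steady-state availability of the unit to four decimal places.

A(battery charge regulator) = MTBF/(MTBF+MTTR) = 7311/(7311+83.6) = 0.9887

0.9887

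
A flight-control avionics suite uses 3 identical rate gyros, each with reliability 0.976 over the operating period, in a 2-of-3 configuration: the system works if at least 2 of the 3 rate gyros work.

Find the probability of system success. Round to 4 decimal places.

R = Σ_{i=2}^{3} C(3,i) p^i (1−p)^{3−i} with p = 0.976
C(3,2)·0.976^2·0.024^1 = 0.068585
C(3,3)·0.976^3·0.024^0 = 0.929714
Sum = 0.9983

0.9983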